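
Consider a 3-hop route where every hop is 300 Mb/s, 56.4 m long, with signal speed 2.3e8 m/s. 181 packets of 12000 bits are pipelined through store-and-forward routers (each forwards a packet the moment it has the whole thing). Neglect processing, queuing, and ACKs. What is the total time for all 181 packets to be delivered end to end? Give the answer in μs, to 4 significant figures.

Per-hop transmission t_tx = L/R = 12000/300000000 = 40 μs.
Per-hop propagation t_prop = 56.4/2.3e+08 = 0.245217 μs.
Pipeline fill: first packet needs 3·t_tx to clear all hops; remaining 180 packets each add one t_tx.
Total = (3+181-1)·t_tx + 3·t_prop = 183·40 + 3·0.245217 = 7321 μs.

7321 μs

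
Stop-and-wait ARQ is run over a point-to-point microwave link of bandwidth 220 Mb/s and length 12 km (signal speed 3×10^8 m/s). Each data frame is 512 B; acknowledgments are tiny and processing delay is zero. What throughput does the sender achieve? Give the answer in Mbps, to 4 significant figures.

t_tx = L/R = 4096/220000000 = 1.86182e-05 s.
t_prop = 12000/300000000 = 4e-05 s; RTT = 8e-05 s.
Cycle = t_tx + RTT = 9.86182e-05 s.
Throughput = L / cycle = 4096 / 9.86182e-05 = 41.53 Mbps.

41.53 Mbps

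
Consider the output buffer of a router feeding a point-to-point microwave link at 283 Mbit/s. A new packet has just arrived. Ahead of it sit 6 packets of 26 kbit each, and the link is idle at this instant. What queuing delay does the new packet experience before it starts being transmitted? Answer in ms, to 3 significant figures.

0.551 ms

Each queued packet: L/R = 26000/283000000 = 0.0918728 ms.
6 queued → 0.551237 ms.
Queuing delay = 0.551 ms.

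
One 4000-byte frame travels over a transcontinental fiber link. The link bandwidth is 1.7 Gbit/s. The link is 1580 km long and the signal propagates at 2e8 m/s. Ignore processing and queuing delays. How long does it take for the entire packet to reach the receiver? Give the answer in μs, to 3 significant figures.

7920 μs

L = 4000 × 8 = 32000 bits.
Transmission delay = L/R = 32000 / 1700000000 = 18.8235 μs.
Propagation delay = d/s = 1580000 m / 200000000 m/s = 7900 μs.
Total = 7920 μs.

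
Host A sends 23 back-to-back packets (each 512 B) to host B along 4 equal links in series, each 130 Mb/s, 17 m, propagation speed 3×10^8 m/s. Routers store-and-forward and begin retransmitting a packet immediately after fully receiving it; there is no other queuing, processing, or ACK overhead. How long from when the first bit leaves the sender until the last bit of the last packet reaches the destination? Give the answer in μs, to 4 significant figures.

819.4 μs

Per-hop transmission t_tx = L/R = 4096/130000000 = 31.5077 μs.
Per-hop propagation t_prop = 17/300000000 = 0.0566667 μs.
Pipeline fill: first packet needs 4·t_tx to clear all hops; remaining 22 packets each add one t_tx.
Total = (4+23-1)·t_tx + 4·t_prop = 26·31.5077 + 4·0.0566667 = 819.4 μs.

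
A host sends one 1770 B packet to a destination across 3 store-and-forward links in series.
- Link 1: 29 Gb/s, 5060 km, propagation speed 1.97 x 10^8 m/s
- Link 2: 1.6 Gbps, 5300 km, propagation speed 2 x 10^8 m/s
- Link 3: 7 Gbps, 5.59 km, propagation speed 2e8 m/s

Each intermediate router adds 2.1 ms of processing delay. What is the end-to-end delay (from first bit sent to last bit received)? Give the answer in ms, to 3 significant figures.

56.4 ms

L = 1770 × 8 = 14160 bits.
Transmission delays (L/R per hop): 0.000488276, 0.00885, 0.00202286 ms; sum = 0.0113611 ms.
Propagation delays (d/s per hop): 25.6853, 26.5, 0.02795 ms; sum = 52.2132 ms.
Processing at 2 router(s): 2 × 2.1 ms = 4.2 ms.
End-to-end = 56.4 ms.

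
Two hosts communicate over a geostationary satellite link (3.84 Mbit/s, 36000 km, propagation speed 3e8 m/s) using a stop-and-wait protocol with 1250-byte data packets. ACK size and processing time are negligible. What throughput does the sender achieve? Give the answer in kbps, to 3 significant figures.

t_tx = L/R = 10000/3840000 = 0.00260417 s.
t_prop = 36000000/300000000 = 0.12 s; RTT = 0.24 s.
Cycle = t_tx + RTT = 0.242604 s.
Throughput = L / cycle = 10000 / 0.242604 = 41.2 kbps.

41.2 kbps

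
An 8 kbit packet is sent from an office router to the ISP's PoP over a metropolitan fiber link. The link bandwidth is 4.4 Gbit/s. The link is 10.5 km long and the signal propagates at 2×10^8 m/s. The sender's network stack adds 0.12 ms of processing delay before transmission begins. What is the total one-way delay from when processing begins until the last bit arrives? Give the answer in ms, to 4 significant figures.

L = 8000 bits.
Transmission delay = L/R = 8000 / 4400000000 = 0.00181818 ms.
Propagation delay = d/s = 10500 m / 200000000 m/s = 0.0525 ms.
Plus processing delay 0.12 ms = 0.12 ms.
Total = 0.1743 ms.

0.1743 ms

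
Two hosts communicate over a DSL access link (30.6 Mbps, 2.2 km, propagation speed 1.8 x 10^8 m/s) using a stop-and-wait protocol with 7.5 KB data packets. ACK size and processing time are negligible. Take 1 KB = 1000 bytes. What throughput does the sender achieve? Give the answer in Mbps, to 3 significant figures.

30.2 Mbps

t_tx = L/R = 60000/30600000 = 0.00196078 s.
t_prop = 2200/180000000 = 1.22222e-05 s; RTT = 2.44444e-05 s.
Cycle = t_tx + RTT = 0.00198523 s.
Throughput = L / cycle = 60000 / 0.00198523 = 30.2 Mbps.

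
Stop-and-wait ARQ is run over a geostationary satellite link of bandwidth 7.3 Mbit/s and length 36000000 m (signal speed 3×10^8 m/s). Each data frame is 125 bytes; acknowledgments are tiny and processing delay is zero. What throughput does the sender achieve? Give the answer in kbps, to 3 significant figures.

4.16 kbps

t_tx = L/R = 1000/7300000 = 0.000136986 s.
t_prop = 36000000/300000000 = 0.12 s; RTT = 0.24 s.
Cycle = t_tx + RTT = 0.240137 s.
Throughput = L / cycle = 1000 / 0.240137 = 4.16 kbps.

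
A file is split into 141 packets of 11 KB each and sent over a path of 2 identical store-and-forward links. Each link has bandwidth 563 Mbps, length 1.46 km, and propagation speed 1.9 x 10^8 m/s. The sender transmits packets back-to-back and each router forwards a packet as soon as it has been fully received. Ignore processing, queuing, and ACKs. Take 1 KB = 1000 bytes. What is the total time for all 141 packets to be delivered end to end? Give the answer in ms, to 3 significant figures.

Per-hop transmission t_tx = L/R = 88000/563000000 = 0.156306 ms.
Per-hop propagation t_prop = 1460/190000000 = 0.00768421 ms.
Pipeline fill: first packet needs 2·t_tx to clear all hops; remaining 140 packets each add one t_tx.
Total = (2+141-1)·t_tx + 2·t_prop = 142·0.156306 + 2·0.00768421 = 22.2 ms.

22.2 ms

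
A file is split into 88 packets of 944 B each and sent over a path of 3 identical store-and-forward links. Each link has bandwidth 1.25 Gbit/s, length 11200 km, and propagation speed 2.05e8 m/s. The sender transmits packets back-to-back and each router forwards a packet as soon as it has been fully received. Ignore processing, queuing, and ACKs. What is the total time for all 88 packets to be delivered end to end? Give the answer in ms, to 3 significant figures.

164 ms

Per-hop transmission t_tx = L/R = 7552/1250000000 = 0.0060416 ms.
Per-hop propagation t_prop = 11200000/2.05e+08 = 54.6341 ms.
Pipeline fill: first packet needs 3·t_tx to clear all hops; remaining 87 packets each add one t_tx.
Total = (3+88-1)·t_tx + 3·t_prop = 90·0.0060416 + 3·54.6341 = 164 ms.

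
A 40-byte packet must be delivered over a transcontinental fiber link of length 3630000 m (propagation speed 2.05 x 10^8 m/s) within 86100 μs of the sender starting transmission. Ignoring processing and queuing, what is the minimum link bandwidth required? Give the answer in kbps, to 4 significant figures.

L = 320 bits.
Propagation delay = 3630000 / 2.05e+08 = 17707.3 μs.
Transmission budget = 86100 − 17707.3 = 68392.7 μs.
R ≥ L / t_tx = 320 bits / 0.0683927 s = 4.679 kbps.

4.679 kbps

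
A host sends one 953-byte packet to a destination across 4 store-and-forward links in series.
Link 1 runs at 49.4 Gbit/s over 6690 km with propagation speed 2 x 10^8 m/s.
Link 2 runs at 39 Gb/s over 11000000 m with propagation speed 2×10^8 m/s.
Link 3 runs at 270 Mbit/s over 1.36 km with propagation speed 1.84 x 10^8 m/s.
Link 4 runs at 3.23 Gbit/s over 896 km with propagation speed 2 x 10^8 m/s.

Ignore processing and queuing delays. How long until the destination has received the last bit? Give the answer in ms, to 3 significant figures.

93.0 ms

L = 953 × 8 = 7624 bits.
Transmission delays (L/R per hop): 0.000154332, 0.000195487, 0.028237, 0.00236037 ms; sum = 0.0309472 ms.
Propagation delays (d/s per hop): 33.45, 55, 0.0073913, 4.48 ms; sum = 92.9374 ms.
End-to-end = 93.0 ms.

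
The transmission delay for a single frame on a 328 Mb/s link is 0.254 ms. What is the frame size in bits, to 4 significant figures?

L = R × t_tx = 328000000 b/s × 0.000254 s = 83312 bits.

83310 bits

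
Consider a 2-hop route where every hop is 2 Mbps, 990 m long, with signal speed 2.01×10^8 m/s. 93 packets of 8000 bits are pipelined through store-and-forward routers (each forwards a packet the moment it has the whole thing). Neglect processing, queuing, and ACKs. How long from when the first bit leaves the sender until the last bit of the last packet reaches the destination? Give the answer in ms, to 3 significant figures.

376 ms

Per-hop transmission t_tx = L/R = 8000/2000000 = 4 ms.
Per-hop propagation t_prop = 990/2.01e+08 = 0.00492537 ms.
Pipeline fill: first packet needs 2·t_tx to clear all hops; remaining 92 packets each add one t_tx.
Total = (2+93-1)·t_tx + 2·t_prop = 94·4 + 2·0.00492537 = 376 ms.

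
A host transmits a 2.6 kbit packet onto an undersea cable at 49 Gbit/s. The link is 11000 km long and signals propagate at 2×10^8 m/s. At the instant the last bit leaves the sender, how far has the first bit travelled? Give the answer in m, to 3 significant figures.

10.6 m

t_tx = L/R = 2600/49000000000 = 5.30612e-08 s.
Distance = s × t_tx = 200000000 × 5.30612e-08 = 10.6 m.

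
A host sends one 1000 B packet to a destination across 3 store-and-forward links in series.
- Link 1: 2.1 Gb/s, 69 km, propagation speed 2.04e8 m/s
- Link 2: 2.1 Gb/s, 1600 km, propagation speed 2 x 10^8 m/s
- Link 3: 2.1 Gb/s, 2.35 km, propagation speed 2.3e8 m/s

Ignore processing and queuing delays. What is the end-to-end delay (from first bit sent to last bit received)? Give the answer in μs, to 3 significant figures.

8360 μs

L = 1000 × 8 = 8000 bits.
Transmission delay per hop = L/R = 8000/2100000000 = 3.80952 μs; 3 hops → 11.4286 μs.
Propagation delays (d/s per hop): 338.235, 8000, 10.2174 μs; sum = 8348.45 μs.
End-to-end = 8360 μs.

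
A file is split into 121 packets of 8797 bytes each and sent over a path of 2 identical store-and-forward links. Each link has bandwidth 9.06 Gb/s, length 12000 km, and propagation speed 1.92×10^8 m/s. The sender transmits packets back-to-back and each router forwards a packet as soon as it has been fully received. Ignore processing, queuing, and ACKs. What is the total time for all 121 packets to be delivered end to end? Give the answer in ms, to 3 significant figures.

Per-hop transmission t_tx = L/R = 70376/9060000000 = 0.00776777 ms.
Per-hop propagation t_prop = 12000000/192000000 = 62.5 ms.
Pipeline fill: first packet needs 2·t_tx to clear all hops; remaining 120 packets each add one t_tx.
Total = (2+121-1)·t_tx + 2·t_prop = 122·0.00776777 + 2·62.5 = 126 ms.

126 ms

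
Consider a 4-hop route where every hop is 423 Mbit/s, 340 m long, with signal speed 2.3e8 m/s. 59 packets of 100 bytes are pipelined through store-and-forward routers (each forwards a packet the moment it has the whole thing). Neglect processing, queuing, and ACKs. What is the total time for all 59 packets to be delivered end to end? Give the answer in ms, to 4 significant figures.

Per-hop transmission t_tx = L/R = 800/423000000 = 0.00189125 ms.
Per-hop propagation t_prop = 340/2.3e+08 = 0.00147826 ms.
Pipeline fill: first packet needs 4·t_tx to clear all hops; remaining 58 packets each add one t_tx.
Total = (4+59-1)·t_tx + 4·t_prop = 62·0.00189125 + 4·0.00147826 = 0.1232 ms.

0.1232 ms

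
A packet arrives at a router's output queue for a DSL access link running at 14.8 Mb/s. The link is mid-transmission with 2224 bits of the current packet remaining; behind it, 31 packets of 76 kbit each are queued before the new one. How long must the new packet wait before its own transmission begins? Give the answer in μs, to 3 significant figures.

159000 μs

Each queued packet: L/R = 76000/14800000 = 5135.14 μs.
31 queued → 159189 μs.
Plus remaining 2224 bits of current packet: 150.27 μs.
Queuing delay = 159000 μs.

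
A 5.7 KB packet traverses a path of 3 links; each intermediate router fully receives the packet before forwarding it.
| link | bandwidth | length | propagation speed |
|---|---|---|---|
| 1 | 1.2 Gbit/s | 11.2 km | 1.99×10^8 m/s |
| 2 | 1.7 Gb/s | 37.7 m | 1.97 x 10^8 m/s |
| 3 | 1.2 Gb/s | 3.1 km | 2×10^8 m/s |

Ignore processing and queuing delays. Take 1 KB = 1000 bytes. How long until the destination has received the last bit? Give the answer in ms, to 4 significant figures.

L = 45600 bits.
Transmission delays (L/R per hop): 0.038, 0.0268235, 0.038 ms; sum = 0.102824 ms.
Propagation delays (d/s per hop): 0.0562814, 0.000191371, 0.0155 ms; sum = 0.0719728 ms.
End-to-end = 0.1748 ms.

0.1748 ms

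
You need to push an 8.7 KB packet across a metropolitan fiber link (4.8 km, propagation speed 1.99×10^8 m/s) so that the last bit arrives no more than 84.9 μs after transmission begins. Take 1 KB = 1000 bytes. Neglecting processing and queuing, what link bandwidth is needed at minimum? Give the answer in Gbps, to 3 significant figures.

L = 69600 bits.
Propagation delay = 4800 / 199000000 = 24.1206 μs.
Transmission budget = 84.9 − 24.1206 = 60.7794 μs.
R ≥ L / t_tx = 69600 bits / 6.07794e-05 s = 1.15 Gbps.

1.15 Gbps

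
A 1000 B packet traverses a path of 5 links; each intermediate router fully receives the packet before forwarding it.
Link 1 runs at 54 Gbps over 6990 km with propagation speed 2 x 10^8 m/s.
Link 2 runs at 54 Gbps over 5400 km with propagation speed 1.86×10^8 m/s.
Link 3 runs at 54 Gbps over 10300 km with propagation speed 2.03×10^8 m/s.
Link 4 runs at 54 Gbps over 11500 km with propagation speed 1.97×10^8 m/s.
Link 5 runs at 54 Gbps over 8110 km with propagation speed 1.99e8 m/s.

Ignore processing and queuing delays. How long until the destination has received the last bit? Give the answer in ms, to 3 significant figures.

L = 1000 × 8 = 8000 bits.
Transmission delay per hop = L/R = 8000/54000000000 = 0.000148148 ms; 5 hops → 0.000740741 ms.
Propagation delays (d/s per hop): 34.95, 29.0323, 50.7389, 58.3756, 40.7538 ms; sum = 213.851 ms.
End-to-end = 214 ms.

214 ms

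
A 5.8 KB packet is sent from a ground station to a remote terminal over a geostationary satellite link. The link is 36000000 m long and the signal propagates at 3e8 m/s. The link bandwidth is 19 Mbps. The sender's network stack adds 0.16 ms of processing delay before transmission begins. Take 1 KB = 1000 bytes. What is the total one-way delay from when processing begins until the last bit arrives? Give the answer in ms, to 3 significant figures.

123 ms

L = 46400 bits.
Transmission delay = L/R = 46400 / 19000000 = 2.44211 ms.
Propagation delay = d/s = 36000000 m / 300000000 m/s = 120 ms.
Plus processing delay 0.16 ms = 0.16 ms.
Total = 123 ms.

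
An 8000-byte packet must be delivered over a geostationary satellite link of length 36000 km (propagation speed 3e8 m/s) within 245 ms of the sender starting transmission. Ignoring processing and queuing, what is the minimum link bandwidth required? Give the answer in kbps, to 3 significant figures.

L = 64000 bits.
Propagation delay = 36000000 / 300000000 = 120 ms.
Transmission budget = 245 − 120 = 125 ms.
R ≥ L / t_tx = 64000 bits / 0.125 s = 512 kbps.

512 kbps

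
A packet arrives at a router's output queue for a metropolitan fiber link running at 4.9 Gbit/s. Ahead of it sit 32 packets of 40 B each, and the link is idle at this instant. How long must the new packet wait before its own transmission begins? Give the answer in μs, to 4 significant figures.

Each queued packet: L/R = 320/4900000000 = 0.0653061 μs.
32 queued → 2.0898 μs.
Queuing delay = 2.090 μs.

2.090 μs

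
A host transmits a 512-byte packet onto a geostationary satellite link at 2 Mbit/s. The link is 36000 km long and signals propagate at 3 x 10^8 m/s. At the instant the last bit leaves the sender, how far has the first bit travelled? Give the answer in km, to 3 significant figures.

t_tx = L/R = 4096/2000000 = 0.002048 s.
Distance = s × t_tx = 300000000 × 0.002048 = 614 km.

614 km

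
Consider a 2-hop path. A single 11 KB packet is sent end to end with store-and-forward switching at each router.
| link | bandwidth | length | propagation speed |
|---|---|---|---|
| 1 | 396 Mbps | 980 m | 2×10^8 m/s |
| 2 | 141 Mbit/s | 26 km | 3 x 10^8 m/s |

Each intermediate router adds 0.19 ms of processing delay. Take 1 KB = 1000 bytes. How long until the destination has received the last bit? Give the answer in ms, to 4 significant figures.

L = 88000 bits.
Transmission delays (L/R per hop): 0.222222, 0.624113 ms; sum = 0.846336 ms.
Propagation delays (d/s per hop): 0.0049, 0.0866667 ms; sum = 0.0915667 ms.
Processing at 1 router(s): 1 × 0.19 ms = 0.19 ms.
End-to-end = 1.128 ms.

1.128 ms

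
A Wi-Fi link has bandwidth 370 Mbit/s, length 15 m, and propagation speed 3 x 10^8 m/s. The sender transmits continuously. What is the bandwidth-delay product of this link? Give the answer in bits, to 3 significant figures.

Propagation delay = 15 / 300000000 = 5e-08 s.
BDP = R × t_prop = 370000000 × 5e-08 = 18.5 bits.

18.5 bits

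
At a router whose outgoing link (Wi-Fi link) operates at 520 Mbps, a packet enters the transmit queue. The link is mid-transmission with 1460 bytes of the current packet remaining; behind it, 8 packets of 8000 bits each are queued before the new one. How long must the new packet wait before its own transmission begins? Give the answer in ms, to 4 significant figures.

0.1455 ms

Each queued packet: L/R = 8000/520000000 = 0.0153846 ms.
8 queued → 0.123077 ms.
Plus remaining 11680 bits of current packet: 0.0224615 ms.
Queuing delay = 0.1455 ms.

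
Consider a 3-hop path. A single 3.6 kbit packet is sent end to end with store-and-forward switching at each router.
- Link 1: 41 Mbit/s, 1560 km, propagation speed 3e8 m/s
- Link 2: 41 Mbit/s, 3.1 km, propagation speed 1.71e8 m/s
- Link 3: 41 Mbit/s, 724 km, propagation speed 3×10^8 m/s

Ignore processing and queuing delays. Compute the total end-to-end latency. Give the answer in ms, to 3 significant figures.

L = 3600 bits.
Transmission delay per hop = L/R = 3600/41000000 = 0.0878049 ms; 3 hops → 0.263415 ms.
Propagation delays (d/s per hop): 5.2, 0.0181287, 2.41333 ms; sum = 7.63146 ms.
End-to-end = 7.89 ms.

7.89 ms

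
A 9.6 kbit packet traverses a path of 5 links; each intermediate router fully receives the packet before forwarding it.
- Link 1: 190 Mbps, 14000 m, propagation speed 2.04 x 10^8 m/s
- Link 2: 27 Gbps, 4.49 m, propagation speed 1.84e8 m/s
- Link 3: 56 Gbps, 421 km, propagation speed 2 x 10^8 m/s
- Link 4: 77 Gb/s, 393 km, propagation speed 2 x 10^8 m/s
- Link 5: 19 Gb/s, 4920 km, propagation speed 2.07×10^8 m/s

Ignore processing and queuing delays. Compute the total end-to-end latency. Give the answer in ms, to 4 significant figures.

27.96 ms

L = 9600 bits.
Transmission delays (L/R per hop): 0.0505263, 0.000355556, 0.000171429, 0.000124675, 0.000505263 ms; sum = 0.0516832 ms.
Propagation delays (d/s per hop): 0.0686275, 2.44022e-05, 2.105, 1.965, 23.7681 ms; sum = 27.9068 ms.
End-to-end = 27.96 ms.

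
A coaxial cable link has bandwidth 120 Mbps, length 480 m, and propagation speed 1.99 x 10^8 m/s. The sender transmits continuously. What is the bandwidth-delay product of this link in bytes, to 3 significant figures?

Propagation delay = 480 / 199000000 = 2.41206e-06 s.
BDP = R × t_prop = 120000000 × 2.41206e-06 = 289.447 bits.
In bytes: 289.447/8 = 36.2 bytes.

36.2 bytes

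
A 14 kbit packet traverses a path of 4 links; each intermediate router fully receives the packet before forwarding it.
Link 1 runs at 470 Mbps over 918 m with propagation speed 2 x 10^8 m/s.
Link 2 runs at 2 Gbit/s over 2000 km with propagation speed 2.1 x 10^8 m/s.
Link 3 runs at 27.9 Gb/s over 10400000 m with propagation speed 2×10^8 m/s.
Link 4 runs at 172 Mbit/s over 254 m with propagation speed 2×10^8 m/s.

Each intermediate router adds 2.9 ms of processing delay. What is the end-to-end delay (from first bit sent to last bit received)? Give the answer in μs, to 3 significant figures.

L = 14000 bits.
Transmission delays (L/R per hop): 29.7872, 7, 0.501792, 81.3953 μs; sum = 118.684 μs.
Propagation delays (d/s per hop): 4.59, 9523.81, 52000, 1.27 μs; sum = 61529.7 μs.
Processing at 3 router(s): 3 × 2.9 ms = 8700 μs.
End-to-end = 70300 μs.

70300 μs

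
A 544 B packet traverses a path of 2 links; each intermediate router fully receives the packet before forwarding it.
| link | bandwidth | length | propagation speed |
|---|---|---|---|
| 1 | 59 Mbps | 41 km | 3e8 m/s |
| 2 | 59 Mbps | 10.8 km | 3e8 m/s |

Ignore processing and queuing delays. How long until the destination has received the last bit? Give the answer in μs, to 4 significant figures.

L = 544 × 8 = 4352 bits.
Transmission delay per hop = L/R = 4352/59000000 = 73.7627 μs; 2 hops → 147.525 μs.
Propagation delays (d/s per hop): 136.667, 36 μs; sum = 172.667 μs.
End-to-end = 320.2 μs.

320.2 μs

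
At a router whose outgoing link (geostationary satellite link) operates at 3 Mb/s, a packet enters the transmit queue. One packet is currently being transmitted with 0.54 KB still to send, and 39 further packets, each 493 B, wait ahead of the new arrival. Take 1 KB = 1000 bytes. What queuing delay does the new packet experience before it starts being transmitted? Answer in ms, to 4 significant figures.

Each queued packet: L/R = 3944/3000000 = 1.31467 ms.
39 queued → 51.272 ms.
Plus remaining 4320 bits of current packet: 1.44 ms.
Queuing delay = 52.71 ms.

52.71 ms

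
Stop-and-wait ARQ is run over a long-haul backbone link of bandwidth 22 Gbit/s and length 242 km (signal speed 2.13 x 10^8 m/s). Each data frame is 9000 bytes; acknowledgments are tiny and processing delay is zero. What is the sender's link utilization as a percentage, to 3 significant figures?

0.144 %

t_tx = L/R = 72000/22000000000 = 3.27273e-06 s.
t_prop = 242000/213000000 = 0.00113615 s; RTT = 0.0022723 s.
Cycle = t_tx + RTT = 0.00227557 s.
Utilization = t_tx / cycle = 3.27273e-06/0.00227557 = 0.144 %.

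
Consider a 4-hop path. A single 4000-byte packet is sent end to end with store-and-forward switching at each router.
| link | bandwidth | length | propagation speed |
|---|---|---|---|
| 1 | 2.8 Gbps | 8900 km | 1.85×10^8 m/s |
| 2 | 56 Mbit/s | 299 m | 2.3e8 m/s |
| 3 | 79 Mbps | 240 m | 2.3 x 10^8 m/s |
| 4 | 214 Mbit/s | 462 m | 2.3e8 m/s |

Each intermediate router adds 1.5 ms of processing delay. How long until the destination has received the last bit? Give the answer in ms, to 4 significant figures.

L = 4000 × 8 = 32000 bits.
Transmission delays (L/R per hop): 0.0114286, 0.571429, 0.405063, 0.149533 ms; sum = 1.13745 ms.
Propagation delays (d/s per hop): 48.1081, 0.0013, 0.00104348, 0.0020087 ms; sum = 48.1125 ms.
Processing at 3 router(s): 3 × 1.5 ms = 4.5 ms.
End-to-end = 53.75 ms.

53.75 ms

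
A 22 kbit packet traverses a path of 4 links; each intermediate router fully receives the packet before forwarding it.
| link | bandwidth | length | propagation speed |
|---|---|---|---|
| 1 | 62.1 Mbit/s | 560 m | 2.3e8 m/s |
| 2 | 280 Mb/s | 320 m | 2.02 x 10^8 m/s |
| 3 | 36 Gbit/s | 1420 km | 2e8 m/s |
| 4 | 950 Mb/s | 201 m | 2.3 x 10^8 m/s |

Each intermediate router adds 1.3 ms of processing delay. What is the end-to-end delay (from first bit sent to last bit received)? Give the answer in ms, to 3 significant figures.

11.5 ms

L = 22000 bits.
Transmission delays (L/R per hop): 0.354267, 0.0785714, 0.000611111, 0.0231579 ms; sum = 0.456608 ms.
Propagation delays (d/s per hop): 0.00243478, 0.00158416, 7.1, 0.000873913 ms; sum = 7.10489 ms.
Processing at 3 router(s): 3 × 1.3 ms = 3.9 ms.
End-to-end = 11.5 ms.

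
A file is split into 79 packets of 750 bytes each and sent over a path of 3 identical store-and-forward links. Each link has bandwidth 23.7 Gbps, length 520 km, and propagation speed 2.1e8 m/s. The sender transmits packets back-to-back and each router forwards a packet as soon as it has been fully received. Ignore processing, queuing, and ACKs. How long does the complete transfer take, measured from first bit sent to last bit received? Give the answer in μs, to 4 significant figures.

7449 μs

Per-hop transmission t_tx = L/R = 6000/23700000000 = 0.253165 μs.
Per-hop propagation t_prop = 520000/210000000 = 2476.19 μs.
Pipeline fill: first packet needs 3·t_tx to clear all hops; remaining 78 packets each add one t_tx.
Total = (3+79-1)·t_tx + 3·t_prop = 81·0.253165 + 3·2476.19 = 7449 μs.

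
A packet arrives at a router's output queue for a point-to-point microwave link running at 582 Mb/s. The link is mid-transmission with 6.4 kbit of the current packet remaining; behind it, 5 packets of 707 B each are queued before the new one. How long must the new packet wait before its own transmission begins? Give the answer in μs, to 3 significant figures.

59.6 μs

Each queued packet: L/R = 5656/582000000 = 9.71821 μs.
5 queued → 48.5911 μs.
Plus remaining 6400 bits of current packet: 10.9966 μs.
Queuing delay = 59.6 μs.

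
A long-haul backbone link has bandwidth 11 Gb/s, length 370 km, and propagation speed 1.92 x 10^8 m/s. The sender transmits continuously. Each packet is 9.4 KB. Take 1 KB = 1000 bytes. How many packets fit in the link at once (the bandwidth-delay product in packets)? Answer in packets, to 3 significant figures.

282 packets

Propagation delay = 370000 / 192000000 = 0.00192708 s.
BDP = R × t_prop = 11000000000 × 0.00192708 = 21197900 bits.
In packets of 75200 bits: 282 packets.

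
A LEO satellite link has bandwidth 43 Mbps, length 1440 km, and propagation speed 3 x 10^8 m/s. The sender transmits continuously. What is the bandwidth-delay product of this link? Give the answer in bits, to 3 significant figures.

206000 bits

Propagation delay = 1440000 / 300000000 = 0.0048 s.
BDP = R × t_prop = 43000000 × 0.0048 = 206400 bits.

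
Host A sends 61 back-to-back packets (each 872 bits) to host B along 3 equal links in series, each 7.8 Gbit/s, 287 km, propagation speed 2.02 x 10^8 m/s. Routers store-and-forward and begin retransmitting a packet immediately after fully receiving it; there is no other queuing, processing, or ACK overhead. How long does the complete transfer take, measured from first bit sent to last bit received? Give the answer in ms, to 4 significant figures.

4.269 ms

Per-hop transmission t_tx = L/R = 872/7800000000 = 0.000111795 ms.
Per-hop propagation t_prop = 287000/202000000 = 1.42079 ms.
Pipeline fill: first packet needs 3·t_tx to clear all hops; remaining 60 packets each add one t_tx.
Total = (3+61-1)·t_tx + 3·t_prop = 63·0.000111795 + 3·1.42079 = 4.269 ms.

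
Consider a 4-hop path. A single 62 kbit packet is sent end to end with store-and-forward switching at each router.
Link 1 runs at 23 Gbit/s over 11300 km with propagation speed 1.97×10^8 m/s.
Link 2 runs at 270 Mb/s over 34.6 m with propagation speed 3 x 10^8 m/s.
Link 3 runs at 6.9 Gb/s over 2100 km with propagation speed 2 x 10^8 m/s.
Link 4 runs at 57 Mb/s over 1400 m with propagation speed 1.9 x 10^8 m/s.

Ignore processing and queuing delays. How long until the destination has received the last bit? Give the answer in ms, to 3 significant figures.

69.2 ms

L = 62000 bits.
Transmission delays (L/R per hop): 0.00269565, 0.22963, 0.00898551, 1.08772 ms; sum = 1.32903 ms.
Propagation delays (d/s per hop): 57.3604, 0.000115333, 10.5, 0.00736842 ms; sum = 67.8679 ms.
End-to-end = 69.2 ms.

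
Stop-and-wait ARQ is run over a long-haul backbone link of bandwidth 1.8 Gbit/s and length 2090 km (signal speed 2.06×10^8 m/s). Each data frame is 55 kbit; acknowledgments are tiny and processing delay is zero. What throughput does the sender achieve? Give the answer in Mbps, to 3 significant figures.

2.71 Mbps

t_tx = L/R = 55000/1800000000 = 3.05556e-05 s.
t_prop = 2090000/206000000 = 0.0101456 s; RTT = 0.0202913 s.
Cycle = t_tx + RTT = 0.0203218 s.
Throughput = L / cycle = 55000 / 0.0203218 = 2.71 Mbps.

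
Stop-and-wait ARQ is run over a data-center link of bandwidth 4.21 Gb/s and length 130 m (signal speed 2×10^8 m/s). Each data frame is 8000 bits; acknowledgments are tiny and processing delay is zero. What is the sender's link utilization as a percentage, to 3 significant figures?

59.4 %

t_tx = L/R = 8000/4210000000 = 1.90024e-06 s.
t_prop = 130/200000000 = 6.5e-07 s; RTT = 1.3e-06 s.
Cycle = t_tx + RTT = 3.20024e-06 s.
Utilization = t_tx / cycle = 1.90024e-06/3.20024e-06 = 59.4 %.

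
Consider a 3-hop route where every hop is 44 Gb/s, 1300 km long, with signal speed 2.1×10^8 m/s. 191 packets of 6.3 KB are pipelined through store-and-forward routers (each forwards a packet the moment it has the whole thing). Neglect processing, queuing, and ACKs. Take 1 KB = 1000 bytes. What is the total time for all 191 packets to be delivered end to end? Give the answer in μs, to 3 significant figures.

Per-hop transmission t_tx = L/R = 50400/44000000000 = 1.14545 μs.
Per-hop propagation t_prop = 1300000/210000000 = 6190.48 μs.
Pipeline fill: first packet needs 3·t_tx to clear all hops; remaining 190 packets each add one t_tx.
Total = (3+191-1)·t_tx + 3·t_prop = 193·1.14545 + 3·6190.48 = 18800 μs.

18800 μs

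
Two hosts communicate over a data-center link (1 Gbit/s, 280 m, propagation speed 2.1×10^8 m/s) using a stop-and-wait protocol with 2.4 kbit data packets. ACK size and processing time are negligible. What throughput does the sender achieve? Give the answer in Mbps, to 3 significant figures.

474 Mbps

t_tx = L/R = 2400/1000000000 = 2.4e-06 s.
t_prop = 280/210000000 = 1.33333e-06 s; RTT = 2.66667e-06 s.
Cycle = t_tx + RTT = 5.06667e-06 s.
Throughput = L / cycle = 2400 / 5.06667e-06 = 474 Mbps.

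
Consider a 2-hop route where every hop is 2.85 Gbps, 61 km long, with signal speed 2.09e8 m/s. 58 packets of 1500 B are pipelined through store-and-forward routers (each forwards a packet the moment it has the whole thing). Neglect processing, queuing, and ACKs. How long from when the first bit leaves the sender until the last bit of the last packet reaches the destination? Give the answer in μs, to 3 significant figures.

832 μs

Per-hop transmission t_tx = L/R = 12000/2850000000 = 4.21053 μs.
Per-hop propagation t_prop = 61000/209000000 = 291.866 μs.
Pipeline fill: first packet needs 2·t_tx to clear all hops; remaining 57 packets each add one t_tx.
Total = (2+58-1)·t_tx + 2·t_prop = 59·4.21053 + 2·291.866 = 832 μs.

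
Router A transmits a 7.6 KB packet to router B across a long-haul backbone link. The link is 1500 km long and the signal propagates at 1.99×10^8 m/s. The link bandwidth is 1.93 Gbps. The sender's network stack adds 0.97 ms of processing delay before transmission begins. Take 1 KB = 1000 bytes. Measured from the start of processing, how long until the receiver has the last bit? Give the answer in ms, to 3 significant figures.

8.54 ms

L = 60800 bits.
Transmission delay = L/R = 60800 / 1930000000 = 0.0315026 ms.
Propagation delay = d/s = 1500000 m / 199000000 m/s = 7.53769 ms.
Plus processing delay 0.97 ms = 0.97 ms.
Total = 8.54 ms.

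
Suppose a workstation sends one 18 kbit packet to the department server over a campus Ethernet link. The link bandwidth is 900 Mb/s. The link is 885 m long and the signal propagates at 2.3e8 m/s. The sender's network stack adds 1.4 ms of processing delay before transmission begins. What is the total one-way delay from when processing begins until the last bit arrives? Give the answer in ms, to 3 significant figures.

1.42 ms

L = 18000 bits.
Transmission delay = L/R = 18000 / 900000000 = 0.02 ms.
Propagation delay = d/s = 885 m / 2.3e+08 m/s = 0.00384783 ms.
Plus processing delay 1.4 ms = 1.4 ms.
Total = 1.42 ms.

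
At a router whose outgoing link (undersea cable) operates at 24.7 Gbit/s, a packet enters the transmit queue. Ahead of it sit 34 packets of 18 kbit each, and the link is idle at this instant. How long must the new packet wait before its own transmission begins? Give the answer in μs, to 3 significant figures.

Each queued packet: L/R = 18000/24700000000 = 0.728745 μs.
34 queued → 24.7773 μs.
Queuing delay = 24.8 μs.

24.8 μs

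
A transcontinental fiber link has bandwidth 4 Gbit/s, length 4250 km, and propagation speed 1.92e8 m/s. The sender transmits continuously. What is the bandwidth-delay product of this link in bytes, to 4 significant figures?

11070000 bytes

Propagation delay = 4250000 / 192000000 = 0.0221354 s.
BDP = R × t_prop = 4000000000 × 0.0221354 = 88541700 bits.
In bytes: 88541700/8 = 11070000 bytes.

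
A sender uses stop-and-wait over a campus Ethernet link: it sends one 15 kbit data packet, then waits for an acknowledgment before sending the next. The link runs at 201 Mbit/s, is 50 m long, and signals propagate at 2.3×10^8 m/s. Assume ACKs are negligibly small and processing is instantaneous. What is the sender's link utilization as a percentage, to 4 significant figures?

t_tx = L/R = 15000/201000000 = 7.46269e-05 s.
t_prop = 50/2.3e+08 = 2.17391e-07 s; RTT = 4.34783e-07 s.
Cycle = t_tx + RTT = 7.50616e-05 s.
Utilization = t_tx / cycle = 7.46269e-05/7.50616e-05 = 99.42 %.

99.42 %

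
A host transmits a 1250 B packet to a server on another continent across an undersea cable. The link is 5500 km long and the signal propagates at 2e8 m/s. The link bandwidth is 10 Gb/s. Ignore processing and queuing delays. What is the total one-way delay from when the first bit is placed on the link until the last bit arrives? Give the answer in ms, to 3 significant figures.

L = 1250 × 8 = 10000 bits.
Transmission delay = L/R = 10000 / 10000000000 = 0.001 ms.
Propagation delay = d/s = 5500000 m / 200000000 m/s = 27.5 ms.
Total = 27.5 ms.

27.5 ms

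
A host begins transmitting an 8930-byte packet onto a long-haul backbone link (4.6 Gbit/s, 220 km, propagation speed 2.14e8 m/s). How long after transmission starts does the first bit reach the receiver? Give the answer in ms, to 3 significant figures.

1.03 ms

First bit experiences only propagation delay: d/s = 220000/214000000 = 1.03 ms.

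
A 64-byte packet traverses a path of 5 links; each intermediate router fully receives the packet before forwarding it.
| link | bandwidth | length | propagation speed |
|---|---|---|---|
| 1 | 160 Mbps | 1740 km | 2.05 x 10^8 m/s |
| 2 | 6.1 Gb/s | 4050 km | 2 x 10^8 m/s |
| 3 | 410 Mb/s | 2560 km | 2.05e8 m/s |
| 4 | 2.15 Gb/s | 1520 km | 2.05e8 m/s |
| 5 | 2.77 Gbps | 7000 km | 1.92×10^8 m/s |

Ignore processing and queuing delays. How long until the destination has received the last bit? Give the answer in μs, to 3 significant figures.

L = 64 × 8 = 512 bits.
Transmission delays (L/R per hop): 3.2, 0.0839344, 1.24878, 0.23814, 0.184838 μs; sum = 4.95569 μs.
Propagation delays (d/s per hop): 8487.8, 20250, 12487.8, 7414.63, 36458.3 μs; sum = 85098.6 μs.
End-to-end = 85100 μs.

85100 μs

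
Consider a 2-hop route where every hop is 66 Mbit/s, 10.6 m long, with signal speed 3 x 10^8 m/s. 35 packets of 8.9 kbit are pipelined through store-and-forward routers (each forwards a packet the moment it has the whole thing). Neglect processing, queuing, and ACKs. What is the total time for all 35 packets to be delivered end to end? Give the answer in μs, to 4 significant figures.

Per-hop transmission t_tx = L/R = 8900/66000000 = 134.848 μs.
Per-hop propagation t_prop = 10.6/300000000 = 0.0353333 μs.
Pipeline fill: first packet needs 2·t_tx to clear all hops; remaining 34 packets each add one t_tx.
Total = (2+35-1)·t_tx + 2·t_prop = 36·134.848 + 2·0.0353333 = 4855 μs.

4855 μs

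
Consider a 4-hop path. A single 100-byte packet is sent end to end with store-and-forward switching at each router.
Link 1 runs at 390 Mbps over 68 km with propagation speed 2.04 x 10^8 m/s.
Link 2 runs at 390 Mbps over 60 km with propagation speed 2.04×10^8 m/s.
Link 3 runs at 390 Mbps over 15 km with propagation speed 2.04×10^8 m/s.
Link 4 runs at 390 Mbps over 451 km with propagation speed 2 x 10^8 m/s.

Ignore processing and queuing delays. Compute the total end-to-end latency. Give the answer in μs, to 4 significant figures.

L = 100 × 8 = 800 bits.
Transmission delay per hop = L/R = 800/390000000 = 2.05128 μs; 4 hops → 8.20513 μs.
Propagation delays (d/s per hop): 333.333, 294.118, 73.5294, 2255 μs; sum = 2955.98 μs.
End-to-end = 2964 μs.

2964 μs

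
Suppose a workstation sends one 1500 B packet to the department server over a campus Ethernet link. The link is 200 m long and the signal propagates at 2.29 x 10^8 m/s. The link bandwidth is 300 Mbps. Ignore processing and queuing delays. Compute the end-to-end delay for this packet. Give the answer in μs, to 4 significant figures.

L = 1500 × 8 = 12000 bits.
Transmission delay = L/R = 12000 / 300000000 = 40 μs.
Propagation delay = d/s = 200 m / 229000000 m/s = 0.873362 μs.
Total = 40.87 μs.

40.87 μs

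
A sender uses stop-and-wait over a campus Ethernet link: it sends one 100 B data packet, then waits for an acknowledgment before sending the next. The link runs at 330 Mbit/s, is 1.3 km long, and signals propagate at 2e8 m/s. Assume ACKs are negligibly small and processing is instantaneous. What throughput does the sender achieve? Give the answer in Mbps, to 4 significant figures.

t_tx = L/R = 800/330000000 = 2.42424e-06 s.
t_prop = 1300/200000000 = 6.5e-06 s; RTT = 1.3e-05 s.
Cycle = t_tx + RTT = 1.54242e-05 s.
Throughput = L / cycle = 800 / 1.54242e-05 = 51.87 Mbps.

51.87 Mbps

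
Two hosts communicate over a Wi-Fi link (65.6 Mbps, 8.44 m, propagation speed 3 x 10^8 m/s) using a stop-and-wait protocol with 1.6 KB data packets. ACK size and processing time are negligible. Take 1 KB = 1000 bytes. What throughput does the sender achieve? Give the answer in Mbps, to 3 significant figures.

65.6 Mbps

t_tx = L/R = 12800/6.56e+07 = 0.000195122 s.
t_prop = 8.44/300000000 = 2.81333e-08 s; RTT = 5.62667e-08 s.
Cycle = t_tx + RTT = 0.000195178 s.
Throughput = L / cycle = 12800 / 0.000195178 = 65.6 Mbps.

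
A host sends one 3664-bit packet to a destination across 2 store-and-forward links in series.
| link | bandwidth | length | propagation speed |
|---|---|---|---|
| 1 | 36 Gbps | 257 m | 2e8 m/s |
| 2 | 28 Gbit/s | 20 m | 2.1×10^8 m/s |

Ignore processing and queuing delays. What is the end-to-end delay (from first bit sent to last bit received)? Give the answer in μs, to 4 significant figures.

Transmission delays (L/R per hop): 0.101778, 0.130857 μs; sum = 0.232635 μs.
Propagation delays (d/s per hop): 1.285, 0.0952381 μs; sum = 1.38024 μs.
End-to-end = 1.613 μs.

1.613 μs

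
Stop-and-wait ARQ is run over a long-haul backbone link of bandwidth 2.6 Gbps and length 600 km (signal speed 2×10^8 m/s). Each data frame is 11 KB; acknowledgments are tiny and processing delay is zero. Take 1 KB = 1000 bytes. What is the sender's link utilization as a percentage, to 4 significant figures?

0.5609 %

t_tx = L/R = 88000/2600000000 = 3.38462e-05 s.
t_prop = 600000/200000000 = 0.003 s; RTT = 0.006 s.
Cycle = t_tx + RTT = 0.00603385 s.
Utilization = t_tx / cycle = 3.38462e-05/0.00603385 = 0.5609 %.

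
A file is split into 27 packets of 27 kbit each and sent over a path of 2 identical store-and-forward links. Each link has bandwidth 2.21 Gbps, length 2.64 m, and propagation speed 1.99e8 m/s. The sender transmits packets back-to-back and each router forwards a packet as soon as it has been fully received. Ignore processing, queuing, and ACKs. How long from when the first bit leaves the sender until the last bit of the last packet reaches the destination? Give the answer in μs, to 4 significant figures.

342.1 μs

Per-hop transmission t_tx = L/R = 27000/2210000000 = 12.2172 μs.
Per-hop propagation t_prop = 2.64/199000000 = 0.0132663 μs.
Pipeline fill: first packet needs 2·t_tx to clear all hops; remaining 26 packets each add one t_tx.
Total = (2+27-1)·t_tx + 2·t_prop = 28·12.2172 + 2·0.0132663 = 342.1 μs.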